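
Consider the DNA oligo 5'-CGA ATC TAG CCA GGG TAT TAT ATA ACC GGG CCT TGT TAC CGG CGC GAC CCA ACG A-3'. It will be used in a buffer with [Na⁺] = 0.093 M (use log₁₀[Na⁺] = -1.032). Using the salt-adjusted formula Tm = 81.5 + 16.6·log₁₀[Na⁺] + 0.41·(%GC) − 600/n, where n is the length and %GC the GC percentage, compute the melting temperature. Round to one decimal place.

75.8°C

Length n = 55. Counting bases: C=16, G=14, A=14, T=11
G+C = 30, so %GC = 30/55 × 100 = 54.545%
Salt term: 16.6 × (-1.032) = -17.131
GC term: 0.41 × 54.545 = 22.363; length term: −600/55 = −10.909
Tm = 81.5 + (-17.131) + 22.363 − 10.909 = 75.823 → 75.8°C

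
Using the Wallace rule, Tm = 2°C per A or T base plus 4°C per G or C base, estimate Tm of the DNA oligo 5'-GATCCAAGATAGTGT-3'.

42°C

T=4, C=2, G=4, A=5
So N_AT = 9 and N_GC = 6.
Tm = 4·6 + 2·9 = 24 + 18 = 42°C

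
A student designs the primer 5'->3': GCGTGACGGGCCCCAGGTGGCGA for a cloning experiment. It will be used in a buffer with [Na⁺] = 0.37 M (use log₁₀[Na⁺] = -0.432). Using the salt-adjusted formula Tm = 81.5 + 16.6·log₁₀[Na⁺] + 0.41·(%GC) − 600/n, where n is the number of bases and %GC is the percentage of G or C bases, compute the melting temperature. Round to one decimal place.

Length n = 23. Scanning the sequence gives G=11, C=7, T=2, A=3.
G+C = 18, so %GC = 18/23 × 100 = 78.261%
Salt term: 16.6 × (-0.432) = -7.171
GC term: 0.41 × 78.261 = 32.087; length term: −600/23 = −26.087
Tm = 81.5 + (-7.171) + 32.087 − 26.087 = 80.329 → 80.3°C

80.3°C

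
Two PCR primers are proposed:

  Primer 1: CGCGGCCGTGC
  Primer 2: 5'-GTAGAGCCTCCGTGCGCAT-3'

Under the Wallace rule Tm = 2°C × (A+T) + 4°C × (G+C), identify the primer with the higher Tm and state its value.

Primer 2, 62°C

Primer 1: A+T=1, G+C=10 → Tm = 2(1)+4(10) = 42°C
Primer 2: A+T=7, G+C=12 → Tm = 2(7)+4(12) = 62°C
42°C vs 62°C → primer 2 is higher.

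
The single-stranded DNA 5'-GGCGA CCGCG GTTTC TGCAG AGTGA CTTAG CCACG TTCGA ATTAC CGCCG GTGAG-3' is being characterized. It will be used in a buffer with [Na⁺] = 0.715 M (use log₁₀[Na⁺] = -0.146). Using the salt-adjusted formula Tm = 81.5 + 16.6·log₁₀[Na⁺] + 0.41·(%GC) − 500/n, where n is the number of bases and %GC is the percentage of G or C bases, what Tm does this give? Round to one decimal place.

94.6°C

Length n = 55. Base counts: G=18, A=10, T=12, C=15
G+C = 33, so %GC = 33/55 × 100 = 60%
Salt term: 16.6 × (-0.146) = -2.424
GC term: 0.41 × 60 = 24.6; length term: −500/55 = −9.091
Tm = 81.5 + (-2.424) + 24.6 − 9.091 = 94.585 → 94.6°C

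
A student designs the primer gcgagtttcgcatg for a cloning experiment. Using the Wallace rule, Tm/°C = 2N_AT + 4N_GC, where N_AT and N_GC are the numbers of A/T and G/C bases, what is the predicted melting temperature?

44°C

Base counts: G=5, C=3, A=2, T=4
AT pairs contribute 6, GC pairs contribute 8.
Tm = 2×6 + 4×8 = 44°C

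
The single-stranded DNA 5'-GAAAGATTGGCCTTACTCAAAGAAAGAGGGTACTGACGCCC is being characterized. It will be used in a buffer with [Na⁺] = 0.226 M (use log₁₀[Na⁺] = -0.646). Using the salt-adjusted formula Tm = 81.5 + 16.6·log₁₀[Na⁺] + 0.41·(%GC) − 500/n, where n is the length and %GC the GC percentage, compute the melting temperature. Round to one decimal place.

78.6°C

Length n = 41. C=9, A=14, G=11, T=7
G+C = 20, so %GC = 20/41 × 100 = 48.78%
Salt term: 16.6 × (-0.646) = -10.724
GC term: 0.41 × 48.78 = 20; length term: −500/41 = −12.195
Tm = 81.5 + (-10.724) + 20 − 12.195 = 78.581 → 78.6°C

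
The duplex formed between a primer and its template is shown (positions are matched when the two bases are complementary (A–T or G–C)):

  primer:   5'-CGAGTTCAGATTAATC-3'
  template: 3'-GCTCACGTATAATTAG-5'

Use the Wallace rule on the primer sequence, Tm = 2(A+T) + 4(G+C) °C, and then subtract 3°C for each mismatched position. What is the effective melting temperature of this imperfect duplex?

Primer base counts: A=5, T=5, G=3, C=3 → A+T=10, G+C=6
Perfect-match Tm = 2(10) + 4(6) = 20 + 24 = 44°C
Mismatches (positions where the bases are not complementary): 2 (at positions 6, 9)
Effective Tm = 44 − 2×3 = 44 − 6 = 38°C

38°C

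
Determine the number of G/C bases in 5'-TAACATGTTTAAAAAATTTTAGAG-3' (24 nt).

4

Scanning the sequence gives G=3, A=11, C=1, T=9.
G+C = 3 + 1 = 4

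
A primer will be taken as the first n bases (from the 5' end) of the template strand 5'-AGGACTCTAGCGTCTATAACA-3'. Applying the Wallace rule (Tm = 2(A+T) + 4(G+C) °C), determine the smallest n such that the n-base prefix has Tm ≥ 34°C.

n = 11

First 10 bases: AGGACTCTAG → Tm = 30°C (< 34°C)
First 11 bases: AGGACTCTAGC → Tm = 34°C (≥ 34°C)
Since every base adds ≥2°C, Tm only increases with n, so the threshold is first crossed at n = 11.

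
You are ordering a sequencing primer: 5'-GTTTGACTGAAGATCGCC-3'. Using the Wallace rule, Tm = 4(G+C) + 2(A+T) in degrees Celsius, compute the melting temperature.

54°C

Base counts: G=5, T=5, C=4, A=4
AT pairs contribute 9, GC pairs contribute 9.
Tm = 4·9 + 2·9 = 36 + 18 = 54°C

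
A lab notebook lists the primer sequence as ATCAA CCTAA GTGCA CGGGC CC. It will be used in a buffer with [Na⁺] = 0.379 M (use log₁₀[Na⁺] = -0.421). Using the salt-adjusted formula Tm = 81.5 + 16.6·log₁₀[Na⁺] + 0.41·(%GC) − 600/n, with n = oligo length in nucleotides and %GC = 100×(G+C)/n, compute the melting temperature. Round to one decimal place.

Length n = 22. Base counts: G=5, T=3, C=8, A=6
G+C = 13, so %GC = 13/22 × 100 = 59.091%
Salt term: 16.6 × (-0.421) = -6.989
GC term: 0.41 × 59.091 = 24.227; length term: −600/22 = −27.273
Tm = 81.5 + (-6.989) + 24.227 − 27.273 = 71.465 → 71.5°C

71.5°C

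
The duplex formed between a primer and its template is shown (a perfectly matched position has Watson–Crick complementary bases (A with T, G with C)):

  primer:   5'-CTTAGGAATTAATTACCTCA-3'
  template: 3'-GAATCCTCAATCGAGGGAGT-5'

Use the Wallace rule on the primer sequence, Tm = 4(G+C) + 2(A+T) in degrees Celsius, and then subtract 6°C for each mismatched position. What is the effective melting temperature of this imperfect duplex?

Primer base counts: A=7, T=7, G=2, C=4 → A+T=14, G+C=6
Perfect-match Tm = 2(14) + 4(6) = 28 + 24 = 52°C
Mismatches (positions where the bases are not complementary): 4 (at positions 8, 12, 13, 15)
Effective Tm = 52 − 4×6 = 52 − 24 = 28°C

28°C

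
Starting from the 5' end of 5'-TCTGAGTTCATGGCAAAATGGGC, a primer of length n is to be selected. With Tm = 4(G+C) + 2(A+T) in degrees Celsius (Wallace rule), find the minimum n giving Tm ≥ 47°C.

First 16 bases: TCTGAGTTCATGGCAA → Tm = 46°C (< 47°C)
First 17 bases: TCTGAGTTCATGGCAAA → Tm = 48°C (≥ 47°C)
Since every base adds ≥2°C, Tm only increases with n, so the threshold is first crossed at n = 17.

n = 17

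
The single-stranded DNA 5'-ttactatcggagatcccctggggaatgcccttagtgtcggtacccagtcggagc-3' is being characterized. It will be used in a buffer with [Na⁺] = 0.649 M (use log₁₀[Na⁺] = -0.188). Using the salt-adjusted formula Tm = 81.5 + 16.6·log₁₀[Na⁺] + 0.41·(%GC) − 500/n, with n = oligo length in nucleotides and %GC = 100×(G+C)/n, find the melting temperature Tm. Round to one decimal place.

92.7°C

Length n = 54. T=13, A=10, G=16, C=15
G+C = 31, so %GC = 31/54 × 100 = 57.407%
Salt term: 16.6 × (-0.188) = -3.121
GC term: 0.41 × 57.407 = 23.537; length term: −500/54 = −9.259
Tm = 81.5 + (-3.121) + 23.537 − 9.259 = 92.657 → 92.7°C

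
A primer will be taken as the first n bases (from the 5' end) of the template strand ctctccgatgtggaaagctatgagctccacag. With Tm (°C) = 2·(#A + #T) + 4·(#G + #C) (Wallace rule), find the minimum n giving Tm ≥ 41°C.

n = 13

First 12 bases: CTCTCCGATGTG → Tm = 38°C (< 41°C)
First 13 bases: CTCTCCGATGTGG → Tm = 42°C (≥ 41°C)
Since every base adds ≥2°C, Tm only increases with n, so the threshold is first crossed at n = 13.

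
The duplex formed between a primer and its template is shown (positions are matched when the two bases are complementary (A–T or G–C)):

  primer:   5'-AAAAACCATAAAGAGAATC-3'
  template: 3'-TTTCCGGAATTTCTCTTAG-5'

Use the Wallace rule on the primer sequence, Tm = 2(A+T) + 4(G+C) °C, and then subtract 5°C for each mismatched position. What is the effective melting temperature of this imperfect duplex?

Primer base counts: A=12, T=2, G=2, C=3 → A+T=14, G+C=5
Perfect-match Tm = 2(14) + 4(5) = 28 + 20 = 48°C
Mismatches (positions where the bases are not complementary): 3 (at positions 4, 5, 8)
Effective Tm = 48 − 3×5 = 48 − 15 = 33°C

33°C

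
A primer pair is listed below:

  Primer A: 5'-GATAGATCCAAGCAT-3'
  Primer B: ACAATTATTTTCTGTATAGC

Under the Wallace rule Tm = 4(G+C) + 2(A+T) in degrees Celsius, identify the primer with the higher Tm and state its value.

Primer A: A+T=9, G+C=6 → Tm = 2(9)+4(6) = 42°C
Primer B: A+T=15, G+C=5 → Tm = 2(15)+4(5) = 50°C
42°C vs 50°C → primer B is higher.

Primer B, 50°C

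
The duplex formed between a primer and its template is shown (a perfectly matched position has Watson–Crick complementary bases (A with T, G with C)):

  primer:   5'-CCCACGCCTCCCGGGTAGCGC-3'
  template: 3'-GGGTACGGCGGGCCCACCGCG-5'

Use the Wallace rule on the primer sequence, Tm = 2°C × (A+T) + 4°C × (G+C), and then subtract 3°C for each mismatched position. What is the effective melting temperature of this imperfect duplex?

67°C

Primer base counts: A=2, T=2, G=6, C=11 → A+T=4, G+C=17
Perfect-match Tm = 2(4) + 4(17) = 8 + 68 = 76°C
Mismatches (positions where the bases are not complementary): 3 (at positions 5, 9, 17)
Effective Tm = 76 − 3×3 = 76 − 9 = 67°C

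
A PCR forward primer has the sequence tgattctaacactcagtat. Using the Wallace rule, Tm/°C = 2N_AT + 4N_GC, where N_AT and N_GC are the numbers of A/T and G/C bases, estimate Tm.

50°C

Base counts: G=2, T=7, C=4, A=6
AT pairs contribute 13, GC pairs contribute 6.
Tm = 4·6 + 2·13 = 24 + 26 = 50°C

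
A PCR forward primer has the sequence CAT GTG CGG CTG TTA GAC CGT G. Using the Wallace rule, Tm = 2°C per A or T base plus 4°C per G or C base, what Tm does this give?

A=3, G=8, T=6, C=5
AT pairs contribute 9, GC pairs contribute 13.
Tm = 2×9 + 4×13 = 70°C

70°C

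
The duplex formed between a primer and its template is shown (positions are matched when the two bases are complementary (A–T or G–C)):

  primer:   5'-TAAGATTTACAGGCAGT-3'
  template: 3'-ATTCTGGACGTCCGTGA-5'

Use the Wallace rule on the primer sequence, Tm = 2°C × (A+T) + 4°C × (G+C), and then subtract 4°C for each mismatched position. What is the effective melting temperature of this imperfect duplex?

30°C

Primer base counts: A=6, T=5, G=4, C=2 → A+T=11, G+C=6
Perfect-match Tm = 2(11) + 4(6) = 22 + 24 = 46°C
Mismatches (positions where the bases are not complementary): 4 (at positions 6, 7, 9, 16)
Effective Tm = 46 − 4×4 = 46 − 16 = 30°C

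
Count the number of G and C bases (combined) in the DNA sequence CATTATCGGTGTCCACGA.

Counting bases: G=4, C=5, T=5, A=4
G+C = 4 + 5 = 9

9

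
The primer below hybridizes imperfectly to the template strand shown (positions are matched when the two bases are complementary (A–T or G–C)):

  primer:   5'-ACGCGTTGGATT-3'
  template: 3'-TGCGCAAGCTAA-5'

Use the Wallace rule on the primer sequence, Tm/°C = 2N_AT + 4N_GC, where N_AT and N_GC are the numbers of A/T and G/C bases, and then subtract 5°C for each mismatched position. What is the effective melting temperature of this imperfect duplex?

Primer base counts: A=2, T=4, G=4, C=2 → A+T=6, G+C=6
Perfect-match Tm = 2(6) + 4(6) = 12 + 24 = 36°C
Mismatches (positions where the bases are not complementary): 1 (at position 8)
Effective Tm = 36 − 1×5 = 36 − 5 = 31°C

31°C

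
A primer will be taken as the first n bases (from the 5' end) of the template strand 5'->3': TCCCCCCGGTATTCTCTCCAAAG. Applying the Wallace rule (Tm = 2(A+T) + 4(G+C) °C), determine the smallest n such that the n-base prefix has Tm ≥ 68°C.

n = 22

First 21 bases: TCCCCCCGGTATTCTCTCCAA → Tm = 66°C (< 68°C)
First 22 bases: TCCCCCCGGTATTCTCTCCAAA → Tm = 68°C (≥ 68°C)
Each additional base adds 2°C (A/T) or 4°C (G/C), so Tm is non-decreasing in n; n = 22 is the first length to reach 68°C.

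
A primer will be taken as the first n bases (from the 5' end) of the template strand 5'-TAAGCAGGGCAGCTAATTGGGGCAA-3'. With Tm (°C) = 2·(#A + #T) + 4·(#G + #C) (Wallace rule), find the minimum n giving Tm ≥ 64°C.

n = 21

First 20 bases: TAAGCAGGGCAGCTAATTGG → Tm = 60°C (< 64°C)
First 21 bases: TAAGCAGGGCAGCTAATTGGG → Tm = 64°C (≥ 64°C)
Each additional base adds 2°C (A/T) or 4°C (G/C), so Tm is non-decreasing in n; n = 21 is the first length to reach 64°C.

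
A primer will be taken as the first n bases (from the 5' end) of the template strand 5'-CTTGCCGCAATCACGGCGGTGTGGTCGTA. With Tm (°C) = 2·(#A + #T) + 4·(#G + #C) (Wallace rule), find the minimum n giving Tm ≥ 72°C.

n = 22

First 21 bases: CTTGCCGCAATCACGGCGGTG → Tm = 70°C (< 72°C)
First 22 bases: CTTGCCGCAATCACGGCGGTGT → Tm = 72°C (≥ 72°C)
Each additional base adds 2°C (A/T) or 4°C (G/C), so Tm is non-decreasing in n; n = 22 is the first length to reach 72°C.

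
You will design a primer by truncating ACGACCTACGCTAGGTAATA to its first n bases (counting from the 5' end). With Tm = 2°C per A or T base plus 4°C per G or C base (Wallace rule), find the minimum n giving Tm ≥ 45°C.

n = 15

First 14 bases: ACGACCTACGCTAG → Tm = 44°C (< 45°C)
First 15 bases: ACGACCTACGCTAGG → Tm = 48°C (≥ 45°C)
Each additional base adds 2°C (A/T) or 4°C (G/C), so Tm is non-decreasing in n; n = 15 is the first length to reach 45°C.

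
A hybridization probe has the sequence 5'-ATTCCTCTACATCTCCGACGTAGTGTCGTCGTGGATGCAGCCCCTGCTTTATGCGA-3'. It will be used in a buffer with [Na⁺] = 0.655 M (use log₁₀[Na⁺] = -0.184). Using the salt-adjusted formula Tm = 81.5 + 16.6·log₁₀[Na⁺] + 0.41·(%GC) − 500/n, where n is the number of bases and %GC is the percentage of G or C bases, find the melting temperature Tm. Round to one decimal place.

Length n = 56. T=17, A=9, G=13, C=17
G+C = 30, so %GC = 30/56 × 100 = 53.571%
Salt term: 16.6 × (-0.184) = -3.054
GC term: 0.41 × 53.571 = 21.964; length term: −500/56 = −8.929
Tm = 81.5 + (-3.054) + 21.964 − 8.929 = 91.481 → 91.5°C

91.5°C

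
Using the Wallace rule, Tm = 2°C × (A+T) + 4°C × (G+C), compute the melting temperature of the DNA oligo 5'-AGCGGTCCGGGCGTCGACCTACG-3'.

Counting bases: C=8, T=3, G=9, A=3
So N_AT = 6 and N_GC = 17.
Tm = 2×6 + 4×17 = 80°C

80°C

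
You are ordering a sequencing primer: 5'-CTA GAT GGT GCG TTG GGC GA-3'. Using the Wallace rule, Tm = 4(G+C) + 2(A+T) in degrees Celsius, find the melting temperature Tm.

Scanning the sequence gives A=3, C=3, T=5, G=9.
AT pairs contribute 8, GC pairs contribute 12.
Tm = 2(8) + 4(12) = 16 + 48 = 64°C

64°C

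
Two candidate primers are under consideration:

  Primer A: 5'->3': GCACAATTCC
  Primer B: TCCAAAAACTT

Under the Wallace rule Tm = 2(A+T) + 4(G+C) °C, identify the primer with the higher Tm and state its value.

Primer A, 30°C

Primer A: A+T=5, G+C=5 → Tm = 2(5)+4(5) = 30°C
Primer B: A+T=8, G+C=3 → Tm = 2(8)+4(3) = 28°C
30°C vs 28°C → primer A is higher.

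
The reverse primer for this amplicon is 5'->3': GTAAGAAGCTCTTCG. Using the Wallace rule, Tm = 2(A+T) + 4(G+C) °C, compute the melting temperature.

Scanning the sequence gives T=4, A=4, G=4, C=3.
A+T = 8, G+C = 7
Tm = 2×8 + 4×7 = 44°C

44°C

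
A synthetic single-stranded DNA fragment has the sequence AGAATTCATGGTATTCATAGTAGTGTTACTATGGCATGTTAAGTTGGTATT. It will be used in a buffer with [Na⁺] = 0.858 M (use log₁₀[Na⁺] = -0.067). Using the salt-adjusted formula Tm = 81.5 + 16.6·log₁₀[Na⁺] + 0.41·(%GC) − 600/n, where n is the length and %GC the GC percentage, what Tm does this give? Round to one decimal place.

81.5°C

Length n = 51. Scanning the sequence gives T=21, G=12, A=14, C=4.
G+C = 16, so %GC = 16/51 × 100 = 31.373%
Salt term: 16.6 × (-0.067) = -1.112
GC term: 0.41 × 31.373 = 12.863; length term: −600/51 = −11.765
Tm = 81.5 + (-1.112) + 12.863 − 11.765 = 81.486 → 81.5°C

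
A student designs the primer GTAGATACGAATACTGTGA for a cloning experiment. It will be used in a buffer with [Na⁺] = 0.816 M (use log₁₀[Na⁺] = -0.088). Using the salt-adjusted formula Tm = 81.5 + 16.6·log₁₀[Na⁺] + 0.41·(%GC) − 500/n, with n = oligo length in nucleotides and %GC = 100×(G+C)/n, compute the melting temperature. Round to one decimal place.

68.8°C

Length n = 19. Base counts: T=5, C=2, G=5, A=7
G+C = 7, so %GC = 7/19 × 100 = 36.842%
Salt term: 16.6 × (-0.088) = -1.461
GC term: 0.41 × 36.842 = 15.105; length term: −500/19 = −26.316
Tm = 81.5 + (-1.461) + 15.105 − 26.316 = 68.828 → 68.8°C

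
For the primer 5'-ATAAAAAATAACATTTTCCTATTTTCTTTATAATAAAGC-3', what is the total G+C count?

Scanning the sequence gives C=5, A=17, T=16, G=1.
Total G or C: 1 + 5 = 6

6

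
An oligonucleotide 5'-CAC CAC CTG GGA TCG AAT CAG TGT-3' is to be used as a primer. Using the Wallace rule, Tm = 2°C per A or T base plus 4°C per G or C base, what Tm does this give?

T=5, A=6, G=6, C=7
A+T = 11, G+C = 13
Tm = 2(11) + 4(13) = 22 + 52 = 74°C

74°C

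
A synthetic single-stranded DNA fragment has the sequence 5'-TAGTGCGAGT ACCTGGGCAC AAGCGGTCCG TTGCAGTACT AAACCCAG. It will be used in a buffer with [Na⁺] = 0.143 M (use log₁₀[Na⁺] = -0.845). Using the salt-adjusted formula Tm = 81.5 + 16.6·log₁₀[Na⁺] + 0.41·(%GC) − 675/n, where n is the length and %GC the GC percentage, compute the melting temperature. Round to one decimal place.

76.5°C

Length n = 48. Base counts: A=12, T=9, G=14, C=13
G+C = 27, so %GC = 27/48 × 100 = 56.25%
Salt term: 16.6 × (-0.845) = -14.027
GC term: 0.41 × 56.25 = 23.062; length term: −675/48 = −14.062
Tm = 81.5 + (-14.027) + 23.062 − 14.062 = 76.473 → 76.5°C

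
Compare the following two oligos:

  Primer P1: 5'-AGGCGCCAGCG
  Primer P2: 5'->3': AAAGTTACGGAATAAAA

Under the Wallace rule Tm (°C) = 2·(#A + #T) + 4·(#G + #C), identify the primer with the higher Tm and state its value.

Primer P1: A+T=2, G+C=9 → Tm = 2(2)+4(9) = 40°C
Primer P2: A+T=13, G+C=4 → Tm = 2(13)+4(4) = 42°C
40°C vs 42°C → primer P2 is higher.

Primer P2, 42°C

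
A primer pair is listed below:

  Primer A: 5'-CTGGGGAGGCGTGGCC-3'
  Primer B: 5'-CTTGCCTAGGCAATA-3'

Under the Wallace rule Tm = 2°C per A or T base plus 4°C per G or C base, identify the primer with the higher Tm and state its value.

Primer A: A+T=3, G+C=13 → Tm = 2(3)+4(13) = 58°C
Primer B: A+T=8, G+C=7 → Tm = 2(8)+4(7) = 44°C
58°C vs 44°C → primer A is higher.

Primer A, 58°C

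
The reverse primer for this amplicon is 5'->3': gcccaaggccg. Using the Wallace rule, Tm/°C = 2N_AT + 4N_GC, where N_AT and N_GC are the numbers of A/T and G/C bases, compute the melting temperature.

40°C

Counting bases: T=0, A=2, G=4, C=5
AT pairs contribute 2, GC pairs contribute 9.
Tm = 2×2 + 4×9 = 40°C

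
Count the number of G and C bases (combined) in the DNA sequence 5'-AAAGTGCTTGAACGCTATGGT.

G=6, A=6, C=3, T=6
G+C = 6 + 3 = 9

9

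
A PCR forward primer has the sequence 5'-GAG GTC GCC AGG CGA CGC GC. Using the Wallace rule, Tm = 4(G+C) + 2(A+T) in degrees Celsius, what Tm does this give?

72°C

Counting bases: T=1, A=3, C=7, G=9
So N_AT = 4 and N_GC = 16.
Tm = 2×4 + 4×16 = 72°C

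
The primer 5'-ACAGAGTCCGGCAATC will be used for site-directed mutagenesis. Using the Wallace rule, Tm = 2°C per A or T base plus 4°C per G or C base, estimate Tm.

50°C

Counting bases: T=2, C=5, G=4, A=5
So N_AT = 7 and N_GC = 9.
Tm = 2(7) + 4(9) = 14 + 36 = 50°C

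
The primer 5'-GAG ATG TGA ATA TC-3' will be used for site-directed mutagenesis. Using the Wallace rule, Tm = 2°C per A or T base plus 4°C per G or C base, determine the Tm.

Counting bases: C=1, G=4, T=4, A=5
A+T = 9, G+C = 5
Tm = 4·5 + 2·9 = 20 + 18 = 38°C

38°C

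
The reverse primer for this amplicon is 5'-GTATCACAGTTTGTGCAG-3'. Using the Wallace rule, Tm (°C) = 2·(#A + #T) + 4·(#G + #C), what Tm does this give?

52°C

Base counts: G=5, A=4, T=6, C=3
A+T = 10, G+C = 8
Tm = 2(10) + 4(8) = 20 + 32 = 52°C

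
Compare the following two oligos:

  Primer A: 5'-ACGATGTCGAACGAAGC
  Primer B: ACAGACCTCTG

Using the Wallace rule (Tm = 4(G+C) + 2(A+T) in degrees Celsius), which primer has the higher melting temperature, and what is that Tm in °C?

Primer A: A+T=8, G+C=9 → Tm = 2(8)+4(9) = 52°C
Primer B: A+T=5, G+C=6 → Tm = 2(5)+4(6) = 34°C
52°C vs 34°C → primer A is higher.

Primer A, 52°C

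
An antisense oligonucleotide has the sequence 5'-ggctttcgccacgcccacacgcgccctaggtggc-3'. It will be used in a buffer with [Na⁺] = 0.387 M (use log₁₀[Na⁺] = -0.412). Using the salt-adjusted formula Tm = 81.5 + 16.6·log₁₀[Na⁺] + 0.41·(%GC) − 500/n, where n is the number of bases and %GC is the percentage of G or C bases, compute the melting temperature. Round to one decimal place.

90.1°C

Length n = 34. Scanning the sequence gives G=10, A=4, C=15, T=5.
G+C = 25, so %GC = 25/34 × 100 = 73.529%
Salt term: 16.6 × (-0.412) = -6.839
GC term: 0.41 × 73.529 = 30.147; length term: −500/34 = −14.706
Tm = 81.5 + (-6.839) + 30.147 − 14.706 = 90.102 → 90.1°C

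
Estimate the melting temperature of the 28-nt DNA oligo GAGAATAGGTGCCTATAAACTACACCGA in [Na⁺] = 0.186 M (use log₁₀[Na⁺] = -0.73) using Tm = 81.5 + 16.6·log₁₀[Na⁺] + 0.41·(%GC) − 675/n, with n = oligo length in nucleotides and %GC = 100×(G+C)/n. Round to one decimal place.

62.8°C

Length n = 28. Base counts: C=6, A=11, G=6, T=5
G+C = 12, so %GC = 12/28 × 100 = 42.857%
Salt term: 16.6 × (-0.73) = -12.118
GC term: 0.41 × 42.857 = 17.571; length term: −675/28 = −24.107
Tm = 81.5 + (-12.118) + 17.571 − 24.107 = 62.846 → 62.8°C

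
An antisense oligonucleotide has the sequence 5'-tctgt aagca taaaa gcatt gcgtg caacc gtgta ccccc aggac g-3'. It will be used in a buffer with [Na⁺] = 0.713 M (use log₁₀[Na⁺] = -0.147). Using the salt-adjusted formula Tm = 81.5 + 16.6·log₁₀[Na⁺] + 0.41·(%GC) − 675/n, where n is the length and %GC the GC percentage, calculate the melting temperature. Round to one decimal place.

85.8°C

Length n = 46. Base counts: G=11, T=9, C=13, A=13
G+C = 24, so %GC = 24/46 × 100 = 52.174%
Salt term: 16.6 × (-0.147) = -2.44
GC term: 0.41 × 52.174 = 21.391; length term: −675/46 = −14.674
Tm = 81.5 + (-2.44) + 21.391 − 14.674 = 85.777 → 85.8°C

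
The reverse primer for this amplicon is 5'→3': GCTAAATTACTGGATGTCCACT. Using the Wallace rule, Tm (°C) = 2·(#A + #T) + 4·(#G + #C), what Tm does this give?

62°C

Counting bases: T=7, A=6, C=5, G=4
AT pairs contribute 13, GC pairs contribute 9.
Tm = 2×13 + 4×9 = 62°C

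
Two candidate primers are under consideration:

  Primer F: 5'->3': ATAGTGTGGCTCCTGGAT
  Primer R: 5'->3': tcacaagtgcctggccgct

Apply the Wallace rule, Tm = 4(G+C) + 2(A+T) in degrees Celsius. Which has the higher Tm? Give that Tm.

Primer R, 62°C

Primer F: A+T=9, G+C=9 → Tm = 2(9)+4(9) = 54°C
Primer R: A+T=7, G+C=12 → Tm = 2(7)+4(12) = 62°C
54°C vs 62°C → primer R is higher.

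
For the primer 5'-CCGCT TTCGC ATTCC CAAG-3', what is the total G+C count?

Base counts: G=3, A=3, C=8, T=5
Total G or C: 3 + 8 = 11

11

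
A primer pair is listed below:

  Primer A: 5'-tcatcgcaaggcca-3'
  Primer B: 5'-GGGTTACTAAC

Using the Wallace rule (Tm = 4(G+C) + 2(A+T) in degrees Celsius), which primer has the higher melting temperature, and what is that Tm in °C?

Primer A, 44°C

Primer A: A+T=6, G+C=8 → Tm = 2(6)+4(8) = 44°C
Primer B: A+T=6, G+C=5 → Tm = 2(6)+4(5) = 32°C
44°C vs 32°C → primer A is higher.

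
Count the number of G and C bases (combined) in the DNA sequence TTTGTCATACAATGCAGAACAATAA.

Counting bases: A=11, T=7, G=3, C=4
G+C = 3 + 4 = 7

7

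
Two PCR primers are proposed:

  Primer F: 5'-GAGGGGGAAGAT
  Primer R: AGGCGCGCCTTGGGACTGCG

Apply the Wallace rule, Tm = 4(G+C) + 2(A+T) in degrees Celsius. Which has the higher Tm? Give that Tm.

Primer R, 70°C

Primer F: A+T=5, G+C=7 → Tm = 2(5)+4(7) = 38°C
Primer R: A+T=5, G+C=15 → Tm = 2(5)+4(15) = 70°C
38°C vs 70°C → primer R is higher.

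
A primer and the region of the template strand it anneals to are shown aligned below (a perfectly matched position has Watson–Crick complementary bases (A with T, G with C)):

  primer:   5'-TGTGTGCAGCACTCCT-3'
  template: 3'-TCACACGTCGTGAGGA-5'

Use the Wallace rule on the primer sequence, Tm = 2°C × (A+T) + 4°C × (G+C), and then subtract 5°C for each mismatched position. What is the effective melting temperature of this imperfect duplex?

45°C

Primer base counts: A=2, T=5, G=4, C=5 → A+T=7, G+C=9
Perfect-match Tm = 2(7) + 4(9) = 14 + 36 = 50°C
Mismatches (positions where the bases are not complementary): 1 (at position 1)
Effective Tm = 50 − 1×5 = 50 − 5 = 45°C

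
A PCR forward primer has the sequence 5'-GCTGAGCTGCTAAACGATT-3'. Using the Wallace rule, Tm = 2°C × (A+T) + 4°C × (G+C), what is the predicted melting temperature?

Counting bases: A=5, C=4, G=5, T=5
AT pairs contribute 10, GC pairs contribute 9.
Tm = 4·9 + 2·10 = 36 + 20 = 56°C

56°C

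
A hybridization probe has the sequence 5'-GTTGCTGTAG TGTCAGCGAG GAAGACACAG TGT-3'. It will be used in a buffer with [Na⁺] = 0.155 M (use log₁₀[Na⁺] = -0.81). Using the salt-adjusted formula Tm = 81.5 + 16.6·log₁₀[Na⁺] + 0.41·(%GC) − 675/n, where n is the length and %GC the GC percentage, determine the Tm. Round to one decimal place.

Length n = 33. Scanning the sequence gives T=8, G=12, A=8, C=5.
G+C = 17, so %GC = 17/33 × 100 = 51.515%
Salt term: 16.6 × (-0.81) = -13.446
GC term: 0.41 × 51.515 = 21.121; length term: −675/33 = −20.455
Tm = 81.5 + (-13.446) + 21.121 − 20.455 = 68.72 → 68.7°C

68.7°C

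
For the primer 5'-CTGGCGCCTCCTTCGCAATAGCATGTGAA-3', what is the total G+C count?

Base counts: G=7, C=9, T=7, A=6
G+C = 7 + 9 = 16

16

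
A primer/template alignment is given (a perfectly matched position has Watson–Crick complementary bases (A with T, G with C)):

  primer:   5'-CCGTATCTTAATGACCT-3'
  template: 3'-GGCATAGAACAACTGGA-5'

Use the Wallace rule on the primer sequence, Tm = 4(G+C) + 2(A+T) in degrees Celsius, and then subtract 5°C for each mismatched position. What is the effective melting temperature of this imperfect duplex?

Primer base counts: A=4, T=6, G=2, C=5 → A+T=10, G+C=7
Perfect-match Tm = 2(10) + 4(7) = 20 + 28 = 48°C
Mismatches (positions where the bases are not complementary): 2 (at positions 10, 11)
Effective Tm = 48 − 2×5 = 48 − 10 = 38°C

38°C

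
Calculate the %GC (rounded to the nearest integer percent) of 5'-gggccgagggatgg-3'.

Base counts: C=2, T=1, A=2, G=9
G+C = 9 + 2 = 11 out of 14 bases
%GC = 11/14 × 100 = 78.57% ≈ 79%

79%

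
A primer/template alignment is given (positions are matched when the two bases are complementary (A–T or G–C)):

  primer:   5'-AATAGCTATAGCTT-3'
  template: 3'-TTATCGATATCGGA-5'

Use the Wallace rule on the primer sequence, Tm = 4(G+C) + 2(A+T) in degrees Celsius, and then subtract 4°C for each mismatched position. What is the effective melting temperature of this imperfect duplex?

32°C

Primer base counts: A=5, T=5, G=2, C=2 → A+T=10, G+C=4
Perfect-match Tm = 2(10) + 4(4) = 20 + 16 = 36°C
Mismatches (positions where the bases are not complementary): 1 (at position 13)
Effective Tm = 36 − 1×4 = 36 − 4 = 32°C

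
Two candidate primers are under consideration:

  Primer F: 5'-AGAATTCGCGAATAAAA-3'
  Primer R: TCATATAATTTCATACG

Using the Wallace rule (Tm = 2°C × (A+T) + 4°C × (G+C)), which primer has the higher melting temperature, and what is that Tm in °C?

Primer F, 44°C

Primer F: A+T=12, G+C=5 → Tm = 2(12)+4(5) = 44°C
Primer R: A+T=13, G+C=4 → Tm = 2(13)+4(4) = 42°C
44°C vs 42°C → primer F is higher.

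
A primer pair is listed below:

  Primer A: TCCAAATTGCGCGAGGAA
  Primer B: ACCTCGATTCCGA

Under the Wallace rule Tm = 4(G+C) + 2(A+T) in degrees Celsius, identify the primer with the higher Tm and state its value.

Primer A: A+T=9, G+C=9 → Tm = 2(9)+4(9) = 54°C
Primer B: A+T=6, G+C=7 → Tm = 2(6)+4(7) = 40°C
54°C vs 40°C → primer A is higher.

Primer A, 54°C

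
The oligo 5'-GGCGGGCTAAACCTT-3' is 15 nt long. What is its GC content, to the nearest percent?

60%

Scanning the sequence gives A=3, T=3, C=4, G=5.
G+C = 5 + 4 = 9 out of 15 bases
%GC = 9/15 × 100 = 60% ≈ 60%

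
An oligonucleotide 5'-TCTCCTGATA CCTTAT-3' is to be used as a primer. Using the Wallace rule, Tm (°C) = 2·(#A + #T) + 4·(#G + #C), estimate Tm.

Base counts: A=3, T=7, G=1, C=5
A+T = 10, G+C = 6
Tm = 2(10) + 4(6) = 20 + 24 = 44°C

44°C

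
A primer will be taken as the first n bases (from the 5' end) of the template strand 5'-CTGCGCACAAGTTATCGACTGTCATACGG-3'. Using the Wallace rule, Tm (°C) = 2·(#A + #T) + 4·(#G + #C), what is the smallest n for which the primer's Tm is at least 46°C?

First 15 bases: CTGCGCACAAGTTAT → Tm = 44°C (< 46°C)
First 16 bases: CTGCGCACAAGTTATC → Tm = 48°C (≥ 46°C)
Each additional base adds 2°C (A/T) or 4°C (G/C), so Tm is non-decreasing in n; n = 16 is the first length to reach 46°C.

n = 16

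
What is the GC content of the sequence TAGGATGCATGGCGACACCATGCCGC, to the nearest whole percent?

62%

Base counts: C=8, A=6, G=8, T=4
G+C = 8 + 8 = 16 out of 26 bases
%GC = 16/26 × 100 = 61.54% ≈ 62%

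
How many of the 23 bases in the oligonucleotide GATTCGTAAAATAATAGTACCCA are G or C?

7

Base counts: T=6, C=4, A=10, G=3
Total G or C: 3 + 4 = 7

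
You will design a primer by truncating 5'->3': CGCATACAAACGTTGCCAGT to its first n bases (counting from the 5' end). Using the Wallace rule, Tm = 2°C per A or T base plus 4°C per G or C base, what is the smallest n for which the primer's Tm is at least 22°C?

First 6 bases: CGCATA → Tm = 18°C (< 22°C)
First 7 bases: CGCATAC → Tm = 22°C (≥ 22°C)
Each additional base adds 2°C (A/T) or 4°C (G/C), so Tm is non-decreasing in n; n = 7 is the first length to reach 22°C.

n = 7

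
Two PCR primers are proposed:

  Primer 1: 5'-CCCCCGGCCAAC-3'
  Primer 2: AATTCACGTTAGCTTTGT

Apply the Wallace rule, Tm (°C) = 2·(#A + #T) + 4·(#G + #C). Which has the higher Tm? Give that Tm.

Primer 1: A+T=2, G+C=10 → Tm = 2(2)+4(10) = 44°C
Primer 2: A+T=12, G+C=6 → Tm = 2(12)+4(6) = 48°C
44°C vs 48°C → primer 2 is higher.

Primer 2, 48°C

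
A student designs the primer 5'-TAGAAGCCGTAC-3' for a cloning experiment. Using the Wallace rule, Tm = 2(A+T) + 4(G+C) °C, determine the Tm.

36°C

Scanning the sequence gives A=4, G=3, C=3, T=2.
A+T = 6, G+C = 6
Tm = 2×6 + 4×6 = 36°C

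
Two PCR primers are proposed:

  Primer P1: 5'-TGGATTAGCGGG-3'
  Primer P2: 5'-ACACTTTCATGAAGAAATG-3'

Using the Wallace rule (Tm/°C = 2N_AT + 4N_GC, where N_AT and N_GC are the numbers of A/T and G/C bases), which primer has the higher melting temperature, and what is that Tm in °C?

Primer P2, 50°C

Primer P1: A+T=5, G+C=7 → Tm = 2(5)+4(7) = 38°C
Primer P2: A+T=13, G+C=6 → Tm = 2(13)+4(6) = 50°C
38°C vs 50°C → primer P2 is higher.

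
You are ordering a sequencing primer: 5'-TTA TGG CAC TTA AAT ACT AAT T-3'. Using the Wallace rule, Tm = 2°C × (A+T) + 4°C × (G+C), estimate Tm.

Base counts: G=2, C=3, T=9, A=8
So N_AT = 17 and N_GC = 5.
Tm = 2(17) + 4(5) = 34 + 20 = 54°C

54°C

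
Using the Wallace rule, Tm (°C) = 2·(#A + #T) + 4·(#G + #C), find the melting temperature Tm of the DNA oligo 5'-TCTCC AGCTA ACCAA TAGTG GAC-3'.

Scanning the sequence gives A=7, T=5, C=7, G=4.
AT pairs contribute 12, GC pairs contribute 11.
Tm = 2×12 + 4×11 = 68°C

68°C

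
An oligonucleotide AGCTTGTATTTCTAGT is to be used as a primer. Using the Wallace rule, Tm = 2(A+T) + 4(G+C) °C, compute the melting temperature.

Base counts: C=2, A=3, T=8, G=3
AT pairs contribute 11, GC pairs contribute 5.
Tm = 2(11) + 4(5) = 22 + 20 = 42°C

42°C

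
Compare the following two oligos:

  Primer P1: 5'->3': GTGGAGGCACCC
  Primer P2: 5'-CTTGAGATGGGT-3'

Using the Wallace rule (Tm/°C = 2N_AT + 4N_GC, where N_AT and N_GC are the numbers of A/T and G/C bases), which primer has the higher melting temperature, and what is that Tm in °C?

Primer P1: A+T=3, G+C=9 → Tm = 2(3)+4(9) = 42°C
Primer P2: A+T=6, G+C=6 → Tm = 2(6)+4(6) = 36°C
42°C vs 36°C → primer P1 is higher.

Primer P1, 42°C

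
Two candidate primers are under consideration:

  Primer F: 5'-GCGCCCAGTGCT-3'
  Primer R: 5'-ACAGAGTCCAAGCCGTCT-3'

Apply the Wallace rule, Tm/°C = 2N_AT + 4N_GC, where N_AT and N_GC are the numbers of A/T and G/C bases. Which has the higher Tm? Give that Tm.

Primer R, 56°C

Primer F: A+T=3, G+C=9 → Tm = 2(3)+4(9) = 42°C
Primer R: A+T=8, G+C=10 → Tm = 2(8)+4(10) = 56°C
42°C vs 56°C → primer R is higher.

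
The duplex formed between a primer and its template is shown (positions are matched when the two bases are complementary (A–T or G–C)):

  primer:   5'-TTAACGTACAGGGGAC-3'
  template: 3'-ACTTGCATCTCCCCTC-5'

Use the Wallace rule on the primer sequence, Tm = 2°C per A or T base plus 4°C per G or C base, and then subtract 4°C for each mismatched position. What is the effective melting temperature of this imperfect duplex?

Primer base counts: A=5, T=3, G=5, C=3 → A+T=8, G+C=8
Perfect-match Tm = 2(8) + 4(8) = 16 + 32 = 48°C
Mismatches (positions where the bases are not complementary): 3 (at positions 2, 9, 16)
Effective Tm = 48 − 3×4 = 48 − 12 = 36°C

36°C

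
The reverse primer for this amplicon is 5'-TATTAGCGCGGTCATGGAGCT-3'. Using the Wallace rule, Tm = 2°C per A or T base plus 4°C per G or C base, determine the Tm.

Base counts: T=6, A=4, C=4, G=7
So N_AT = 10 and N_GC = 11.
Tm = 2(10) + 4(11) = 20 + 44 = 64°C

64°C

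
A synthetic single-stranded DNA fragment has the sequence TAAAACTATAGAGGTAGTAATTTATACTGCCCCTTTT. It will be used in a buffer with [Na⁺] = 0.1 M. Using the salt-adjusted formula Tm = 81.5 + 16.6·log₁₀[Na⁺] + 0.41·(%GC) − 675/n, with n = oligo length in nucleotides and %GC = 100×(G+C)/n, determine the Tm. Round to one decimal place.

Length n = 37. Base counts: T=14, A=12, G=5, C=6
G+C = 11, so %GC = 11/37 × 100 = 29.73%
Salt term: 16.6 × (-1) = -16.6
GC term: 0.41 × 29.73 = 12.189; length term: −675/37 = −18.243
Tm = 81.5 + (-16.6) + 12.189 − 18.243 = 58.846 → 58.8°C

58.8°C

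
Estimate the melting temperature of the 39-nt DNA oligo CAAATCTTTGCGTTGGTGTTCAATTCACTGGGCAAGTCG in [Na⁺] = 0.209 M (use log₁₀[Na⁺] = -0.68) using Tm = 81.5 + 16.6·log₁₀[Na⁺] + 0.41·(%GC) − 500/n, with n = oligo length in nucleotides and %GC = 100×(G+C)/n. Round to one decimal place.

Length n = 39. G=10, C=8, T=13, A=8
G+C = 18, so %GC = 18/39 × 100 = 46.154%
Salt term: 16.6 × (-0.68) = -11.288
GC term: 0.41 × 46.154 = 18.923; length term: −500/39 = −12.821
Tm = 81.5 + (-11.288) + 18.923 − 12.821 = 76.314 → 76.3°C

76.3°C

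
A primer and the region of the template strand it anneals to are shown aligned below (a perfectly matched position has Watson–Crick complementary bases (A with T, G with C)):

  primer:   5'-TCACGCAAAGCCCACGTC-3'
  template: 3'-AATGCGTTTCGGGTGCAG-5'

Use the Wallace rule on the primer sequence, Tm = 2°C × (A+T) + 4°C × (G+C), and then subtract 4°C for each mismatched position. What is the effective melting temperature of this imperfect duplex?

Primer base counts: A=5, T=2, G=3, C=8 → A+T=7, G+C=11
Perfect-match Tm = 2(7) + 4(11) = 14 + 44 = 58°C
Mismatches (positions where the bases are not complementary): 1 (at position 2)
Effective Tm = 58 − 1×4 = 58 − 4 = 54°C

54°C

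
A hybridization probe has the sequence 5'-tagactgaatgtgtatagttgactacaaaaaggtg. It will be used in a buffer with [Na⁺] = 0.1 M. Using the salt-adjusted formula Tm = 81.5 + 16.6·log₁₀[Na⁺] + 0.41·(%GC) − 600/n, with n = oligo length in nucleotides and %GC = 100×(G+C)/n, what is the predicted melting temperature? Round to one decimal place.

Length n = 35. Scanning the sequence gives C=3, T=10, A=13, G=9.
G+C = 12, so %GC = 12/35 × 100 = 34.286%
Salt term: 16.6 × (-1) = -16.6
GC term: 0.41 × 34.286 = 14.057; length term: −600/35 = −17.143
Tm = 81.5 + (-16.6) + 14.057 − 17.143 = 61.814 → 61.8°C

61.8°C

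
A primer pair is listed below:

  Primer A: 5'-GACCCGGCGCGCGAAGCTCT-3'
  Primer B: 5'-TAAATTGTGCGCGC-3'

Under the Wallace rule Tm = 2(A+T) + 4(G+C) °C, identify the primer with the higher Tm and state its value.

Primer A, 70°C

Primer A: A+T=5, G+C=15 → Tm = 2(5)+4(15) = 70°C
Primer B: A+T=7, G+C=7 → Tm = 2(7)+4(7) = 42°C
70°C vs 42°C → primer A is higher.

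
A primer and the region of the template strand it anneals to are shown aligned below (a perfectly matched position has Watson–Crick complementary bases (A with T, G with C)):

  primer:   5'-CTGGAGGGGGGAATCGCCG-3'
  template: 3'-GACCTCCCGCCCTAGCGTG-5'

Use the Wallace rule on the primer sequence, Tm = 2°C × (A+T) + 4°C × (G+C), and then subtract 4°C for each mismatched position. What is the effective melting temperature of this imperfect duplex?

Primer base counts: A=3, T=2, G=10, C=4 → A+T=5, G+C=14
Perfect-match Tm = 2(5) + 4(14) = 10 + 56 = 66°C
Mismatches (positions where the bases are not complementary): 4 (at positions 9, 12, 18, 19)
Effective Tm = 66 − 4×4 = 66 − 16 = 50°C

50°C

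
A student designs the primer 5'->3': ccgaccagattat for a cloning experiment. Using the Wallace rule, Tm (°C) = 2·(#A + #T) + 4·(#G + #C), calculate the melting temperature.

Counting bases: T=3, A=4, C=4, G=2
AT pairs contribute 7, GC pairs contribute 6.
Tm = 4·6 + 2·7 = 24 + 14 = 38°C

38°C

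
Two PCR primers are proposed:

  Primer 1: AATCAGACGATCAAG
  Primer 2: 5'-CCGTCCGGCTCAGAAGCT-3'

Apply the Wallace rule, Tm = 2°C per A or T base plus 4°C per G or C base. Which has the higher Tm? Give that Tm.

Primer 2, 60°C

Primer 1: A+T=9, G+C=6 → Tm = 2(9)+4(6) = 42°C
Primer 2: A+T=6, G+C=12 → Tm = 2(6)+4(12) = 60°C
42°C vs 60°C → primer 2 is higher.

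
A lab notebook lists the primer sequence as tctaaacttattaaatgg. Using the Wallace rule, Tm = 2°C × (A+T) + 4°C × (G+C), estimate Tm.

44°C

A=7, G=2, T=7, C=2
AT pairs contribute 14, GC pairs contribute 4.
Tm = 2×14 + 4×4 = 44°C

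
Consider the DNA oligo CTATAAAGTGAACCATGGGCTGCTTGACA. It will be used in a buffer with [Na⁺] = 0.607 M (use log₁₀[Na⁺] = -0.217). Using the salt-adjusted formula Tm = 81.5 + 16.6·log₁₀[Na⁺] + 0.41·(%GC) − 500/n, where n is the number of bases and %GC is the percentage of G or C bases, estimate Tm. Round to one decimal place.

79.0°C

Length n = 29. C=6, T=7, A=9, G=7
G+C = 13, so %GC = 13/29 × 100 = 44.828%
Salt term: 16.6 × (-0.217) = -3.602
GC term: 0.41 × 44.828 = 18.379; length term: −500/29 = −17.241
Tm = 81.5 + (-3.602) + 18.379 − 17.241 = 79.036 → 79.0°C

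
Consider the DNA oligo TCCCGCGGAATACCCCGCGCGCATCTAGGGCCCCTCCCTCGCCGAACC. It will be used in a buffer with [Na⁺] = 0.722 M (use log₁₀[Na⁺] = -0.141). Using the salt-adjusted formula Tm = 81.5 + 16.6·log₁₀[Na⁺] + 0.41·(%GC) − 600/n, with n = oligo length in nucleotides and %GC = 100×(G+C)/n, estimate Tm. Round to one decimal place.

96.6°C

Length n = 48. G=11, C=24, T=6, A=7
G+C = 35, so %GC = 35/48 × 100 = 72.917%
Salt term: 16.6 × (-0.141) = -2.341
GC term: 0.41 × 72.917 = 29.896; length term: −600/48 = −12.5
Tm = 81.5 + (-2.341) + 29.896 − 12.5 = 96.555 → 96.6°C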